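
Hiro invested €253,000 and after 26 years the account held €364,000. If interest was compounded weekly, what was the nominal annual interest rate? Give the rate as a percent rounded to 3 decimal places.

1.399%

(1 + r/52)^1352 = 364,000/253,000 = 1.43874.
1 + r/52 = 1.43874^(1/1352) ≈ 1.000269, so r/52 ≈ 0.000269093.
r ≈ 52·0.000269093 = 1.39928%.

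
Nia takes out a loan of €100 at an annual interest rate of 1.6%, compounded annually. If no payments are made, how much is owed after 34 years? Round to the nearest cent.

€171.55

Growth factor = (1 + 0.016)^34 ≈ 1.71548162.
A ≈ 100 × 1.71548162 ≈ 171.5482.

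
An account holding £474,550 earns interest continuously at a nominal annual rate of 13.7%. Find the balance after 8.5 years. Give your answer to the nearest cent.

A = P·e^(rt) = 474,550·e^(0.137·8.5) = 474,550·e^1.1645.
e^1.1645 ≈ 3.204320322435, so A ≈ 1,520,610.2090.

£1,520,610.21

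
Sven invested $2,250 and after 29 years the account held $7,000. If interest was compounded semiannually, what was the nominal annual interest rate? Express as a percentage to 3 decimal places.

3.952%

(1 + r/2)^58 = 7,000/2,250 = 3.11111.
1 + r/2 = 3.11111^(1/58) ≈ 1.019761, so r/2 ≈ 0.0197613.
r ≈ 2·0.0197613 = 3.95227%.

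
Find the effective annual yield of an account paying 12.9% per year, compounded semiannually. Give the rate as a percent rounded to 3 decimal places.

One year is 2 periods at 0.0645 each: (1 + 0.0645)^2 ≈ 1.13316.
EAR = 1.13316 − 1 ≈ 13.31602%.

13.316%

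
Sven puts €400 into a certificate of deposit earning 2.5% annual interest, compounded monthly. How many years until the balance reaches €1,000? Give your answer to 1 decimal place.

We need (1 + 0.00208333)^(12t) = 2.5, so 12t = ln 2.5 / ln 1.002083 ≈ 440.2775.
t ≈ 440.2775/12 = 36.6898 years.

36.7 years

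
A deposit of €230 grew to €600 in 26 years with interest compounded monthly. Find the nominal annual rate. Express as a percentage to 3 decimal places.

The 312-period growth factor is 600/230 = 2.6087.
r/12 = 2.6087^(1/312) − 1 ≈ 0.00307797, so r ≈ 12·0.00307797 = 3.69356%.

3.694%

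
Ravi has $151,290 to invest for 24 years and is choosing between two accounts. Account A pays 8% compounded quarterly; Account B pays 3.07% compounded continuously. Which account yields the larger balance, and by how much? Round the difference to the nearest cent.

Account A, by $696,492.86

Account A growth factor: (1 + 0.02)^96 ≈ 6.692933179528; balance ≈ 1,012,573.8607.
Account B growth factor: e^(0.0307·24) = e^0.7368 ≈ 2.0892392406; balance ≈ 316,081.0047.
Account A is larger by 696,492.8560.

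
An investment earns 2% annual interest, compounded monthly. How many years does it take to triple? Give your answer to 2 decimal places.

54.98 years

(1 + 0.00166667)^(12t) = 3.
12t = ln 3 / ln(1 + 0.00166667) ≈ 1.0986/0.00166528 ≈ 659.7165.
t ≈ 54.9764.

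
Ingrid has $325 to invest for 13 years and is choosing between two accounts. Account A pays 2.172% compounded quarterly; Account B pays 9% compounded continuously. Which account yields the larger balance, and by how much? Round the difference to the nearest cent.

Account B, by $616.44

A: (1 + 0.00543)^52 ≈ 1.32524342, so 325 × 1.32524342 ≈ 430.7041.
B: e^(0.09·13) = e^1.17 ≈ 3.221992639, so 325 × 3.221992639 ≈ 1,047.1476.
Difference ≈ 616.4435 in favor of B.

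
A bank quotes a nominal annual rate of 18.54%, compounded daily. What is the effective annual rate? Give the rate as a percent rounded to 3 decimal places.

20.364%

One year is 365 periods at 0.000507945 each: (1 + 0.000507945)^365 ≈ 1.203643.
EAR = 1.203643 − 1 ≈ 20.36432%.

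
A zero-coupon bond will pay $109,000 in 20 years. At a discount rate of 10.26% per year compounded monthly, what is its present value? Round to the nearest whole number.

Periodic rate = 10.26%/12 = 0.00855; 240 periods.
P = 109,000/(1 + 0.00855)^240 ≈ 109,000/7.71585562423 ≈ 14,126.7547.

$14,127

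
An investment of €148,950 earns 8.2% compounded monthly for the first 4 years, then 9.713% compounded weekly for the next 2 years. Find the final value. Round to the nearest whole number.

€250,779

Phase 1: 148,950·(1 + 0.082/12)^48 ≈ 206,540.2052.
Phase 2: 206,540.2052·(1 + 0.09713/52)^104 ≈ 250,779.4555.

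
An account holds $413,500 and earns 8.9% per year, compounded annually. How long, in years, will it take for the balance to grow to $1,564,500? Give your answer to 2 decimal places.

We need (1 + 0.089)^t = 3.7836, so t = ln 3.7836 / ln 1.089 ≈ 15.6072.

15.61 years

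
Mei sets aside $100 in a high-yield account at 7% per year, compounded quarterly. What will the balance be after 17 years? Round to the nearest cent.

$325.34

Growth factor = (1 + 0.0175)^68 ≈ 3.25342213.
A ≈ 100 × 3.25342213 ≈ 325.3422.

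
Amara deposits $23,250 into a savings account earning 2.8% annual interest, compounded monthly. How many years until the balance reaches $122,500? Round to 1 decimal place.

59.4 years

(1 + 0.00233333)^(12t) = 122,500/23,250 = 5.2688.
12t·ln(1 + 0.00233333) = ln(5.2688); 12t = 1.6618/0.00233062 ≈ 713.0331.
t ≈ 59.4194 years.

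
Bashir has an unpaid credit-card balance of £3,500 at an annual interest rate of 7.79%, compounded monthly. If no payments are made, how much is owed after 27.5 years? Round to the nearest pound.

£29,609

Growth factor = (1 + 0.0779/12)^330 ≈ 8.4598086951.
A ≈ 3,500 × 8.4598086951 ≈ 29,609.3304.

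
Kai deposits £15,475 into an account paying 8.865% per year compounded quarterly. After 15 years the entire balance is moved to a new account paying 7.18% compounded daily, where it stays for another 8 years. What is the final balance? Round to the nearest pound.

Phase 1: 15,475·(1 + 0.0221625)^60 ≈ 57,653.7150.
Phase 2: 57,653.7150·(1 + 0.0718/365)^2920 ≈ 102,390.9363.

£102,391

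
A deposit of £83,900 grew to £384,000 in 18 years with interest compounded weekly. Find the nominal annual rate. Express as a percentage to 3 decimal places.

8.457%

The 936-period growth factor is 384,000/83,900 = 4.57688.
r/52 = 4.57688^(1/936) − 1 ≈ 0.00162634, so r ≈ 52·0.00162634 = 8.45696%.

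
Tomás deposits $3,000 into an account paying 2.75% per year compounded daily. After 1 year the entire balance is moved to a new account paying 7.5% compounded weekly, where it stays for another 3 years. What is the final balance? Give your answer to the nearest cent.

$3,861.09

After 1 years at 2.75%: 3,000 × 1.02788055 ≈ 3,083.6417.
Then 3 years at 7.5%: 3,083.6417 × 1.252119726 ≈ 3,861.0885.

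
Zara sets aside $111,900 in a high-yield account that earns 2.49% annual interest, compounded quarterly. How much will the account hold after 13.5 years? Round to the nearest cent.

Growth factor = (1 + 0.006225)^54 ≈ 1.39809144778.
A ≈ 111,900 × 1.39809144778 ≈ 156,446.4330.

$156,446.43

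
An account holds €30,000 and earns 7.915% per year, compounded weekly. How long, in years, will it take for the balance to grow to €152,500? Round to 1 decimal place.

(1 + 0.00152212)^(52t) = 152,500/30,000 = 5.0833.
52t·ln(1 + 0.00152212) = ln(5.0833); 52t = 1.626/0.00152096 ≈ 1069.0414.
t ≈ 20.5585 years.

20.6 years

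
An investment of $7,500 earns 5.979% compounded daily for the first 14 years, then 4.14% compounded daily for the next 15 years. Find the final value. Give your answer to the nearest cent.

After 14 years at 5.979%: 7,500 × 2.3094085409 ≈ 17,320.5641.
Then 15 years at 4.14%: 17,320.5641 × 1.8607223719 ≈ 32,228.7610.

$32,228.76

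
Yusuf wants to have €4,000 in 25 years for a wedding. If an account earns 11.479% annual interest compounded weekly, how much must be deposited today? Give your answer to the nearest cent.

Periodic rate = 11.479%/52 = 0.0022075; 1300 periods.
P = 4,000/(1 + 0.0022075)^1300 ≈ 4,000/17.5769286 ≈ 227.5710.

€227.57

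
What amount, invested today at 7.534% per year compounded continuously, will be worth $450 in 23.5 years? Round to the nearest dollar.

P = A·e^(−rt) = 450·e^(−1.77049).
e^(−1.77049) ≈ 0.170249546, so P ≈ 76.6123.

$77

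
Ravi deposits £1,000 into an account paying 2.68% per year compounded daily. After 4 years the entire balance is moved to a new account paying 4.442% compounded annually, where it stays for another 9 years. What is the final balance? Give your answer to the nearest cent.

After 4 years at 2.68%: 1,000 × 1.113152483 ≈ 1,113.1525.
Then 9 years at 4.442%: 1,113.1525 × 1.478688234 ≈ 1,646.0055.

£1,646.01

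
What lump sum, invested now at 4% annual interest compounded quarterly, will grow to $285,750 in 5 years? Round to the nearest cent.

$234,184.83

Periodic rate = 4%/4 = 0.01; 20 periods.
P = 285,750/(1 + 0.01)^20 ≈ 285,750/1.22019003995 ≈ 234,184.8324.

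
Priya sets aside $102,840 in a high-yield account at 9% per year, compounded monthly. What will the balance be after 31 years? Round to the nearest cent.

Periodic rate = 9%/12 = 0.0075; periods = 12·31 = 372.
A = 102,840·(1 + 0.0075)^372 ≈ 102,840·16.11240577005 ≈ 1,656,999.8094.

$1,656,999.81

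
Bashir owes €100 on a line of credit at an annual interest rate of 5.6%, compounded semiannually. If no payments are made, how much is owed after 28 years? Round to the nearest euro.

Growth factor = (1 + 0.028)^56 ≈ 4.69477108.
A ≈ 100 × 4.69477108 ≈ 469.4771.

€469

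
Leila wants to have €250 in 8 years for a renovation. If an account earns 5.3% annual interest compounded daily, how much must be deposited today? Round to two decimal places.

Growth factor = (1 + 0.053/365)^2920 ≈ 1.52801456.
P = 250/1.52801456 ≈ 163.6110.

€163.61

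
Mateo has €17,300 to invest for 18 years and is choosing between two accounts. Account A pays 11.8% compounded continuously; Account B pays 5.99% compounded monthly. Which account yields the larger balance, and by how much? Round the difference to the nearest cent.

Account A growth factor: e^(0.118·18) = e^2.124 ≈ 8.36452877569; balance ≈ 144,706.3478.
Account B growth factor: (1 + 0.0599/12)^216 ≈ 2.9315107784; balance ≈ 50,715.1365.
Account A is larger by 93,991.2114.

Account A, by €93,991.21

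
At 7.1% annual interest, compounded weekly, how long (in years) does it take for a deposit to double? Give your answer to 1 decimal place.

(1 + 0.00136538)^(52t) = 2.
52t = ln 2 / ln(1 + 0.00136538) ≈ 0.69315/0.00136445 ≈ 508.0036.
t ≈ 9.7693.

9.8 years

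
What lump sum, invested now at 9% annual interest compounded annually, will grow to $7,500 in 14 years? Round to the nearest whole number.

$2,244

Annual rate = 9% = 0.09; 14 periods.
P = 7,500/(1 + 0.09)^14 ≈ 7,500/3.341727027 ≈ 2,244.3485.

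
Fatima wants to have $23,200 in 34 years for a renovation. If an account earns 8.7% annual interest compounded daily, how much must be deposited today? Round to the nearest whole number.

$1,205

Growth factor = (1 + 0.087/365)^12410 ≈ 19.25262716.
P = 23,200/19.25262716 ≈ 1,205.0303.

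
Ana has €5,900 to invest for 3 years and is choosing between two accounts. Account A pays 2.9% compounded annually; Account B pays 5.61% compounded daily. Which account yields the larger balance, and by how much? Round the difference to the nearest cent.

Account B, by €553.00

Account A growth factor: (1 + 0.029)^3 ≈ 1.089547389; balance ≈ 6,428.3296.
Account B growth factor: (1 + 0.0561/365)^1095 ≈ 1.183276242; balance ≈ 6,981.3298.
Account B is larger by 553.0002.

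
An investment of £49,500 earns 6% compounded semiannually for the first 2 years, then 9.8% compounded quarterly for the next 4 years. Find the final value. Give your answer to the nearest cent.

Phase 1: 49,500·(1 + 0.03)^4 ≈ 55,712.6861.
Phase 2: 55,712.6861·(1 + 0.0245)^16 ≈ 82,062.6433.

£82,062.64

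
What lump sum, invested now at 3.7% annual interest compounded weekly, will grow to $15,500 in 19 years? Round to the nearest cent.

Periodic rate = 3.7%/52 = 0.000711538; 988 periods.
P = 15,500/(1 + 0.037/52)^988 ≈ 15,500/2.0192981748 ≈ 7,675.9342.

$7,675.93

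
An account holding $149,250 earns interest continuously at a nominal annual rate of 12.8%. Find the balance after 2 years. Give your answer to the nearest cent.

A = P·e^(rt) = 149,250·e^(0.128·2) = 149,250·e^0.256.
e^0.256 ≈ 1.29175272794, so A ≈ 192,794.0946.

$192,794.09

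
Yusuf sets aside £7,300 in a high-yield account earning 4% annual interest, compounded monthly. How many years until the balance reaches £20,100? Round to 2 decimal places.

25.36 years

We need (1 + 0.00333333)^(12t) = 2.7534, so 12t = ln 2.7534 / ln 1.003333 ≈ 304.3598.
t ≈ 304.3598/12 = 25.3633 years.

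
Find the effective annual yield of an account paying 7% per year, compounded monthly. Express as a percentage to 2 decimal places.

7.23%

EAR = (1 + 7%/12)^12 − 1 = (1 + 0.00583333)^12 − 1.
(1 + 0.00583333)^12 ≈ 1.07229, so EAR ≈ 7.22901%.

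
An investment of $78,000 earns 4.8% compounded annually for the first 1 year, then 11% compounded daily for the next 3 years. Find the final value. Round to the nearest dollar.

After 1 years at 4.8%: 78,000 × 1.048 ≈ 81,744.0000.
Then 3 years at 11%: 81,744.0000 × 1.39089897676 ≈ 113,697.6460.

$113,698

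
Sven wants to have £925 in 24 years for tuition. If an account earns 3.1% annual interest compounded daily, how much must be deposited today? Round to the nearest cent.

£439.58

Growth factor = (1 + 0.031/365)^8760 ≈ 2.10426957.
P = 925/2.10426957 ≈ 439.5825.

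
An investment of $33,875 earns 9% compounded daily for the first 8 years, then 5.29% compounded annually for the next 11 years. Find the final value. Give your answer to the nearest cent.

$122,684.92

After 8 years at 9%: 33,875 × 2.05425088258 ≈ 69,587.7486.
Then 11 years at 5.29%: 69,587.7486 × 1.7630246421 ≈ 122,684.9157.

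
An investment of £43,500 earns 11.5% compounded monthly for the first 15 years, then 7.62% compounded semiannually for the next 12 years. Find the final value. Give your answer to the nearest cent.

£594,047.10

Phase 1: 43,500·(1 + 0.115/12)^180 ≈ 242,147.6695.
Phase 2: 242,147.6695·(1 + 0.0381)^24 ≈ 594,047.0980.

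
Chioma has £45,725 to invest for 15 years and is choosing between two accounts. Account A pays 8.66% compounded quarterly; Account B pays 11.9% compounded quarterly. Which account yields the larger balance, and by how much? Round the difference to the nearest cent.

Account B, by £100,194.79

Account A growth factor: (1 + 0.02165)^60 ≈ 3.61516696909; balance ≈ 165,303.5097.
Account B growth factor: (1 + 0.02975)^60 ≈ 5.80641453092; balance ≈ 265,498.3044.
Account B is larger by 100,194.7948.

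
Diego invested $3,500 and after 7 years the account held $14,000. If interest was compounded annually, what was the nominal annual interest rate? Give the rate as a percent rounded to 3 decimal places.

(1 + r)^7 = 14,000/3,500 = 4.
1 + r = 4^(1/7) ≈ 1.219014, so r ≈ 0.219014.
r ≈ 21.90137%.

21.901%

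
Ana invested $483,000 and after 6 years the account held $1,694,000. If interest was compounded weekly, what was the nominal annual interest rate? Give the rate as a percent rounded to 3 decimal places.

20.956%

The 312-period growth factor is 1,694,000/483,000 = 3.50725.
r/52 = 3.50725^(1/312) − 1 ≈ 0.00402999, so r ≈ 52·0.00402999 = 20.95597%.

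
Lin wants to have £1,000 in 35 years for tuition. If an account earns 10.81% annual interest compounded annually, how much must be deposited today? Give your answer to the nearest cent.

Annual rate = 10.81% = 0.1081; 35 periods.
P = 1,000/(1 + 0.1081)^35 ≈ 1,000/36.3298346 ≈ 27.5256.

£27.53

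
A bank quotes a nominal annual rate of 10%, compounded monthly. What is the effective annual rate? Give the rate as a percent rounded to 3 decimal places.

10.471%

One year is 12 periods at 0.00833333 each: (1 + 0.00833333)^12 ≈ 1.104713.
EAR = 1.104713 − 1 ≈ 10.47131%.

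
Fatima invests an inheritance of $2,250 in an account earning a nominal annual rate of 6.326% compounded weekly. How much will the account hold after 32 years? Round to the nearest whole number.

Growth factor = (1 + 0.06326/52)^1664 ≈ 7.5616518588.
A ≈ 2,250 × 7.5616518588 ≈ 17,013.7167.

$17,014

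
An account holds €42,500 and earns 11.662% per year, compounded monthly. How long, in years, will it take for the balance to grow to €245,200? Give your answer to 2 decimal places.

(1 + 0.00971833)^(12t) = 245,200/42,500 = 5.7694.
12t·ln(1 + 0.00971833) = ln(5.7694); 12t = 1.7526/0.00967141 ≈ 181.2114.
t ≈ 15.1009 years.

15.10 years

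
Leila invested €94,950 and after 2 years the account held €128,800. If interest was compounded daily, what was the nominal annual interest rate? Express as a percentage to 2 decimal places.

15.25%

(1 + r/365)^730 = 128,800/94,950 = 1.3565.
1 + r/365 = 1.3565^(1/730) ≈ 1.000418, so r/365 ≈ 0.000417773.
r ≈ 365·0.000417773 = 15.24870%.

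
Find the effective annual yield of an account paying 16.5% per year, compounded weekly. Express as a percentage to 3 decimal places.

One year is 52 periods at 0.00317308 each: (1 + 0.00317308)^52 ≈ 1.179085.
EAR = 1.179085 − 1 ≈ 17.90851%.

17.909%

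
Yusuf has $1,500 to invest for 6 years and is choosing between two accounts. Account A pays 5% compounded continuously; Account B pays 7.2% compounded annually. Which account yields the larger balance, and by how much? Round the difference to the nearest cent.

Account B, by $251.67

A: e^(0.05·6) = e^0.3 ≈ 1.349858808, so 1,500 × 1.349858808 ≈ 2,024.7882.
B: (1 + 0.072)^6 ≈ 1.517639817, so 1,500 × 1.517639817 ≈ 2,276.4597.
Difference ≈ 251.6715 in favor of B.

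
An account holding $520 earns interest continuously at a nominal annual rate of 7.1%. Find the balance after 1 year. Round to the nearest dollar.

A = P·e^(rt) = 520·e^(0.071·1) = 520·e^0.071.
e^0.071 ≈ 1.07358123, so A ≈ 558.2622.

$558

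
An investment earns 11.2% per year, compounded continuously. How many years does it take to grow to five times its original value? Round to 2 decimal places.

e^(0.112t) = 5, so 0.112t = ln 5 ≈ 1.6094.
t ≈ 1.6094/0.112 ≈ 14.3700.

14.37 years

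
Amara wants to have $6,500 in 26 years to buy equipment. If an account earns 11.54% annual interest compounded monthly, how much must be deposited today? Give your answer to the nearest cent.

$328.16

Growth factor = (1 + 0.1154/12)^312 ≈ 19.80758425.
P = 6,500/19.80758425 ≈ 328.1571.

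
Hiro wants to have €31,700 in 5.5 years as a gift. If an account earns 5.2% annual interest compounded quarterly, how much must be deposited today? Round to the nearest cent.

€23,858.96

Periodic rate = 5.2%/4 = 0.013; 22 periods.
P = 31,700/(1 + 0.013)^22 ≈ 31,700/1.3286414525 ≈ 23,858.9575.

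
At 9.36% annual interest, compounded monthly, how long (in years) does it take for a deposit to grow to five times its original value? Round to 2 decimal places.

17.26 years

(1 + 0.0078)^(12t) = 5.
12t = ln 5 / ln(1 + 0.0078) ≈ 1.6094/0.00776974 ≈ 207.1419.
t ≈ 17.2618.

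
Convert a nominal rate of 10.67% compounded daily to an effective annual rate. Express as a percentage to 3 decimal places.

EAR = (1 + 10.67%/365)^365 − 1 = (1 + 0.000292329)^365 − 1.
(1 + 0.000292329)^365 ≈ 1.112583, so EAR ≈ 11.25831%.

11.258%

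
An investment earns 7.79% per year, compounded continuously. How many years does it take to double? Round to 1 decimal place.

8.9 years

e^(0.0779t) = 2, so 0.0779t = ln 2 ≈ 0.69315.
t ≈ 0.69315/0.0779 ≈ 8.8979.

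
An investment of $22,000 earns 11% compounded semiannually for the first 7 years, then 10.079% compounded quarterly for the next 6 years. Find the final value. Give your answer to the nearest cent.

$84,593.70

Phase 1: 22,000·(1 + 0.055)^14 ≈ 46,554.0122.
Phase 2: 46,554.0122·(1 + 0.0251975)^24 ≈ 84,593.7035.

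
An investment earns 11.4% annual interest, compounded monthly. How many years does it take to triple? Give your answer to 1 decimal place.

9.7 years

(1 + 0.0095)^(12t) = 3.
12t = ln 3 / ln(1 + 0.0095) ≈ 1.0986/0.00945516 ≈ 116.1918.
t ≈ 9.6827.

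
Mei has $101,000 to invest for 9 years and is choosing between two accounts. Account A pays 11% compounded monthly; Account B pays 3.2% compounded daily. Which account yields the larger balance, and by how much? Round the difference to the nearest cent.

A: (1 + 0.11/12)^108 ≈ 2.67912444071, so 101,000 × 2.67912444071 ≈ 270,591.5685.
B: (1 + 0.032/365)^3285 ≈ 1.33374046698, so 101,000 × 1.33374046698 ≈ 134,707.7872.
Difference ≈ 135,883.7813 in favor of A.

Account A, by $135,883.78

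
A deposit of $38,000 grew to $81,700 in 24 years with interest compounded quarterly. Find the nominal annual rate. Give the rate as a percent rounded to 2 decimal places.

(1 + r/4)^96 = 81,700/38,000 = 2.15.
1 + r/4 = 2.15^(1/96) ≈ 1.008005, so r/4 ≈ 0.0080055.
r ≈ 4·0.0080055 = 3.20220%.

3.20%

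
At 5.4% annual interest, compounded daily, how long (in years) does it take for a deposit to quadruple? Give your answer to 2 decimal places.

(1 + 0.000147945)^(365t) = 4.
365t = ln 4 / ln(1 + 0.000147945) ≈ 1.3863/0.000147934 ≈ 9371.0161.
t ≈ 25.6740.

25.67 years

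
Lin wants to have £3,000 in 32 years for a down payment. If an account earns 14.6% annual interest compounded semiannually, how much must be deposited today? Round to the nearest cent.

£33.02

Growth factor = (1 + 0.073)^64 ≈ 90.86198197.
P = 3,000/90.86198197 ≈ 33.0171.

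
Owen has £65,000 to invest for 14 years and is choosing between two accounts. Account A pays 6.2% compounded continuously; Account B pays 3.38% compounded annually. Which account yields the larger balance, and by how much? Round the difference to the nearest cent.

Account A, by £51,319.10

Account A growth factor: e^(0.062·14) = e^0.868 ≈ 2.38214180246; balance ≈ 154,839.2172.
Account B growth factor: (1 + 0.0338)^14 ≈ 1.5926171557; balance ≈ 103,520.1151.
Account A is larger by 51,319.1020.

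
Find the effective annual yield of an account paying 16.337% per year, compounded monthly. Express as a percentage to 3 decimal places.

17.618%

One year is 12 periods at 0.0136142 each: (1 + 0.0136142)^12 ≈ 1.176175.
EAR = 1.176175 − 1 ≈ 17.61753%.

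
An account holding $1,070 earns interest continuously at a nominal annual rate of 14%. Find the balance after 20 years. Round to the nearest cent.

$17,595.77

A = P·e^(rt) = 1,070·e^(0.14·20) = 1,070·e^2.8.
e^2.8 ≈ 16.444646771, so A ≈ 17,595.7720.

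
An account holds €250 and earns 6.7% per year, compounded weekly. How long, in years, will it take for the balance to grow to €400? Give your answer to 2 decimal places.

We need (1 + 0.00128846)^(52t) = 1.6, so 52t = ln 1.6 / ln 1.001288 ≈ 365.0139.
t ≈ 365.0139/52 = 7.0195 years.

7.02 years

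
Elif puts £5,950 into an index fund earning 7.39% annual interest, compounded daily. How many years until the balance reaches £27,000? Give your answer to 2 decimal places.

20.47 years

We need (1 + 0.000202466)^(365t) = 4.5378, so 365t = ln 4.5378 / ln 1.000202 ≈ 7470.8869.
t ≈ 7470.8869/365 = 20.4682 years.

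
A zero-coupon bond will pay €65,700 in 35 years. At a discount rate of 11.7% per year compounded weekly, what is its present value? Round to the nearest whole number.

Periodic rate = 11.7%/52 = 0.00225; 1820 periods.
P = 65,700/(1 + 0.00225)^1820 ≈ 65,700/59.763793855 ≈ 1,099.3278.

€1,099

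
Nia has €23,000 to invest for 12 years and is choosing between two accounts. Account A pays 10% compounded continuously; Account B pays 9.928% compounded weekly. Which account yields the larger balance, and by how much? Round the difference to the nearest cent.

Account A growth factor: e^(0.1·12) = e^1.2 ≈ 3.3201169227; balance ≈ 76,362.6892.
Account B growth factor: (1 + 0.09928/52)^624 ≈ 3.2878181054; balance ≈ 75,619.8164.
Account A is larger by 742.8728.

Account A, by €742.87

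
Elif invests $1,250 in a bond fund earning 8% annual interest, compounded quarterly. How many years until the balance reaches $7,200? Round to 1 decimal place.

We need (1 + 0.02)^(4t) = 5.76, so 4t = ln 5.76 / ln 1.02 ≈ 88.4195.
t ≈ 88.4195/4 = 22.1049 years.

22.1 years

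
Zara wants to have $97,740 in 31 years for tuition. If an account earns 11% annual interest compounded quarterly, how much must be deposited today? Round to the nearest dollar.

$3,382

Growth factor = (1 + 0.0275)^124 ≈ 28.903270539.
P = 97,740/28.903270539 ≈ 3,381.6242.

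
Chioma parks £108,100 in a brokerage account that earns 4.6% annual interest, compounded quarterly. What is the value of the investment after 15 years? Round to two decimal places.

£214,673.74

Periodic rate = 4.6%/4 = 0.0115; periods = 4·15 = 60.
A = 108,100·(1 + 0.0115)^60 ≈ 108,100·1.98588102611 ≈ 214,673.7389.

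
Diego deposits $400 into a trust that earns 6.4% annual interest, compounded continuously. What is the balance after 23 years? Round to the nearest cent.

A = P·e^(rt) = 400·e^(0.064·23) = 400·e^1.472.
e^1.472 ≈ 4.357942316, so A ≈ 1,743.1769.

$1,743.18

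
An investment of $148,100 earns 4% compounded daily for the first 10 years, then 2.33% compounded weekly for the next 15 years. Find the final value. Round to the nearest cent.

Phase 1: 148,100·(1 + 0.04/365)^3650 ≈ 220,934.3956.
Phase 2: 220,934.3956·(1 + 0.0233/52)^780 ≈ 313,339.5814.

$313,339.58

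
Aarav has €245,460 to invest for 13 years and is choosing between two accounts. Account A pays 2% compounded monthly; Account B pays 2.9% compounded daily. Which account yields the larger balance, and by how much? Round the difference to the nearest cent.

Account B, by €39,576.26

A: (1 + 0.02/12)^156 ≈ 1.29664942735, so 245,460 × 1.29664942735 ≈ 318,275.5684.
B: (1 + 0.029/365)^4745 ≈ 1.45788247608, so 245,460 × 1.45788247608 ≈ 357,851.8326.
Difference ≈ 39,576.2641 in favor of B.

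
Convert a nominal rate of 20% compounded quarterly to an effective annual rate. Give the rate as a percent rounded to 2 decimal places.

21.55%

EAR = (1 + 20%/4)^4 − 1 = (1 + 0.05)^4 − 1.
(1 + 0.05)^4 ≈ 1.215506, so EAR ≈ 21.55063%.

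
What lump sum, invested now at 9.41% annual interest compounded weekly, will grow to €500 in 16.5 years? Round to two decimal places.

€105.99

Growth factor = (1 + 0.0941/52)^858 ≈ 4.71734831.
P = 500/4.71734831 ≈ 105.9917.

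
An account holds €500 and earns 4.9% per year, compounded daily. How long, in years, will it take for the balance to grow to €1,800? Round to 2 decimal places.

(1 + 0.000134247)^(365t) = 1,800/500 = 3.6.
365t·ln(1 + 0.000134247) = ln(3.6); 365t = 1.2809/0.000134238 ≈ 9542.2905.
t ≈ 26.1433 years.

26.14 years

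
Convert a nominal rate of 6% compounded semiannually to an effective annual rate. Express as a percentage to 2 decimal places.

6.09%

EAR = (1 + 6%/2)^2 − 1 = (1 + 0.03)^2 − 1.
(1 + 0.03)^2 ≈ 1.0609, so EAR ≈ 6.09000%.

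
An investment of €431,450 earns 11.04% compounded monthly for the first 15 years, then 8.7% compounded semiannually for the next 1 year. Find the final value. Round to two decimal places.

Phase 1: 431,450·(1 + 0.0092)^180 ≈ 2,243,024.4392.
Phase 2: 2,243,024.4392·(1 + 0.0435)^2 ≈ 2,442,411.9284.

€2,442,411.93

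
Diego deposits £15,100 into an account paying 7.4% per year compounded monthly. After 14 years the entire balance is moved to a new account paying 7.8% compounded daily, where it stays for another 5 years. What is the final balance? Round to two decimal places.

Phase 1: 15,100·(1 + 0.074/12)^168 ≈ 42,415.4839.
Phase 2: 42,415.4839·(1 + 0.078/365)^1825 ≈ 62,644.2450.

£62,644.24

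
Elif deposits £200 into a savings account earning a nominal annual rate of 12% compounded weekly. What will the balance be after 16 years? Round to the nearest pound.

£1,361

Periodic rate = 12%/52 = 0.00230769; periods = 52·16 = 832.
A = 200·(1 + 0.12/52)^832 ≈ 200·6.805887305 ≈ 1,361.1775.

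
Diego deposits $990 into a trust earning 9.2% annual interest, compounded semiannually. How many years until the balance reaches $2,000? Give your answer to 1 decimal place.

7.8 years

(1 + 0.046)^(2t) = 2,000/990 = 2.0202.
2t·ln(1 + 0.046) = ln(2.0202); 2t = 0.7032/0.0449734 ≈ 15.6359.
t ≈ 7.8179 years.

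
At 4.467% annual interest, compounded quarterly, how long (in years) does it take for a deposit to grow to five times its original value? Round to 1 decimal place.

36.2 years

(1 + 0.0111675)^(4t) = 5.
4t = ln 5 / ln(1 + 0.0111675) ≈ 1.6094/0.0111056 ≈ 144.9212.
t ≈ 36.2303.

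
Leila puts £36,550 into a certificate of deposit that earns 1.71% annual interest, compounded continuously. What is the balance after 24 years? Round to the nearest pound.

A = P·e^(rt) = 36,550·e^(0.0171·24) = 36,550·e^0.4104.
e^0.4104 ≈ 1.5074206328, so A ≈ 55,096.2241.

£55,096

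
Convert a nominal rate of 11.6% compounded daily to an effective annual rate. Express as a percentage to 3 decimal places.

EAR = (1 + 11.6%/365)^365 − 1 = (1 + 0.000317808)^365 − 1.
(1 + 0.000317808)^365 ≈ 1.122975, so EAR ≈ 12.29752%.

12.298%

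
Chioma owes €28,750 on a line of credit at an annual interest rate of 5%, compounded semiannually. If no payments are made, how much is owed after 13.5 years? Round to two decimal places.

Growth factor = (1 + 0.025)^27 ≈ 1.9478000183.
A ≈ 28,750 × 1.9478000183 ≈ 55,999.2505.

€55,999.25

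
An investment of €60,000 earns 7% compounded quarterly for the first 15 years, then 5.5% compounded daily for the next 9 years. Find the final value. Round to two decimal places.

After 15 years at 7%: 60,000 × 2.83181627782 ≈ 169,908.9767.
Then 9 years at 5.5%: 169,908.9767 × 1.64043706475 ≈ 278,724.9830.

€278,724.98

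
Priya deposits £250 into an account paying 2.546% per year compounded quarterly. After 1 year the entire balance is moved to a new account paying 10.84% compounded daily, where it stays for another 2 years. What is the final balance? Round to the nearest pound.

£318

Phase 1: 250·(1 + 0.006365)^4 ≈ 256.4260.
Phase 2: 256.4260·(1 + 0.1084/365)^730 ≈ 318.4954.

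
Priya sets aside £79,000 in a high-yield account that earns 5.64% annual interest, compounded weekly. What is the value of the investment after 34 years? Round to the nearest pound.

Periodic rate = 5.64%/52 = 0.00108462; periods = 52·34 = 1768.
A = 79,000·(1 + 0.0564/52)^1768 ≈ 79,000·6.79754027247 ≈ 537,005.6815.

£537,006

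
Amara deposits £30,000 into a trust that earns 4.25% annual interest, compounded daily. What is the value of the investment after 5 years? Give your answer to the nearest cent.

£37,102.52

Periodic rate = 4.25%/365 = 0.000116438; periods = 365·5 = 1825.
A = 30,000·(1 + 0.0425/365)^1825 ≈ 30,000·1.2367508141 ≈ 37,102.5244.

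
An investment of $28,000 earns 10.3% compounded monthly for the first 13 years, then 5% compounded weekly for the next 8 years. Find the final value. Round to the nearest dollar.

Phase 1: 28,000·(1 + 0.103/12)^156 ≈ 106,217.6872.
Phase 2: 106,217.6872·(1 + 0.05/52)^416 ≈ 158,427.7188.

$158,428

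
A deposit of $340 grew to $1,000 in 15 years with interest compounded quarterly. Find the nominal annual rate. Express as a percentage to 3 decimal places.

7.257%

The 60-period growth factor is 1,000/340 = 2.94118.
r/4 = 2.94118^(1/60) − 1 ≈ 0.0181428, so r ≈ 4·0.0181428 = 7.25711%.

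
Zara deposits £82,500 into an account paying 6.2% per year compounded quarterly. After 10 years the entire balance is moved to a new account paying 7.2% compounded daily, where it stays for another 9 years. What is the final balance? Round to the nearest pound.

£291,774

Phase 1: 82,500·(1 + 0.0155)^40 ≈ 152,633.9200.
Phase 2: 152,633.9200·(1 + 0.072/365)^3285 ≈ 291,773.6910.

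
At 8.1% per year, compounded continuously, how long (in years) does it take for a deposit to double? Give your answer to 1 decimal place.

e^(0.081t) = 2, so 0.081t = ln 2 ≈ 0.69315.
t ≈ 0.69315/0.081 ≈ 8.5574.

8.6 years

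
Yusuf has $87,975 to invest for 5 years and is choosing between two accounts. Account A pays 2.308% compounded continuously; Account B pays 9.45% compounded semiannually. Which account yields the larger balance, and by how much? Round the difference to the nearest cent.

A: e^(0.02308·5) = e^0.1154 ≈ 1.1223222767, so 87,975 × 1.1223222767 ≈ 98,736.3023.
B: (1 + 0.04725)^10 ≈ 1.58673240184, so 87,975 × 1.58673240184 ≈ 139,592.7831.
Difference ≈ 40,856.4808 in favor of B.

Account B, by $40,856.48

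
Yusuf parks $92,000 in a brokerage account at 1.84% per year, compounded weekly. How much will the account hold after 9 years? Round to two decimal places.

Periodic rate = 1.84%/52 = 0.000353846; periods = 52·9 = 468.
A = 92,000·(1 + 0.0184/52)^468 ≈ 92,000·1.18006640043 ≈ 108,566.1088.

$108,566.11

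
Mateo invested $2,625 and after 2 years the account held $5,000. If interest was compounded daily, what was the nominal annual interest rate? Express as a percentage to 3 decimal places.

32.232%

The 730-period growth factor is 5,000/2,625 = 1.90476.
r/365 = 1.90476^(1/730) − 1 ≈ 0.000883071, so r ≈ 365·0.000883071 = 32.23207%.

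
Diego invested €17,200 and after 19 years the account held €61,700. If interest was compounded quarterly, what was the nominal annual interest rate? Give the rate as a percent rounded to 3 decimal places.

The 76-period growth factor is 61,700/17,200 = 3.58721.
r/4 = 3.58721^(1/76) − 1 ≈ 0.0169496, so r ≈ 4·0.0169496 = 6.77984%.

6.780%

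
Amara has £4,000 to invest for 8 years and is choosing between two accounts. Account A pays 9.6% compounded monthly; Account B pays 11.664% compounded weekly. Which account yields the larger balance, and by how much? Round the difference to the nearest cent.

Account A growth factor: (1 + 0.008)^96 ≈ 2.14887465; balance ≈ 8,595.4986.
Account B growth factor: (1 + 0.11664/52)^416 ≈ 2.5397738265; balance ≈ 10,159.0953.
Account B is larger by 1,563.5967.

Account B, by £1,563.60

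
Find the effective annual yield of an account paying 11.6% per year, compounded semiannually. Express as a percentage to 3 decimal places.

11.936%

EAR = (1 + 11.6%/2)^2 − 1 = (1 + 0.058)^2 − 1.
(1 + 0.058)^2 ≈ 1.119364, so EAR ≈ 11.93640%.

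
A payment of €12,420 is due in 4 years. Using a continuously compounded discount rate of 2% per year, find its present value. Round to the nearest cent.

P = A·e^(−rt) = 12,420·e^(−0.08).
e^(−0.08) ≈ 0.92311634639, so P ≈ 11,465.1050.

€11,465.11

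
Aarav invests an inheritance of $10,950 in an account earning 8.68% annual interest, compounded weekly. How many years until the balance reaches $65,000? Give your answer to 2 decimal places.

(1 + 0.00166923)^(52t) = 65,000/10,950 = 5.9361.
52t·ln(1 + 0.00166923) = ln(5.9361); 52t = 1.781/0.00166784 ≈ 1067.8774.
t ≈ 20.5361 years.

20.54 years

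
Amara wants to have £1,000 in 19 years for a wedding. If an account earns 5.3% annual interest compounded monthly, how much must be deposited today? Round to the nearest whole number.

£366

Growth factor = (1 + 0.053/12)^228 ≈ 2.73131379.
P = 1,000/2.73131379 ≈ 366.1242.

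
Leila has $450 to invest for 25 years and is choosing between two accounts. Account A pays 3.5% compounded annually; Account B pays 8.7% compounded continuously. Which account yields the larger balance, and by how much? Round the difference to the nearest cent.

Account A growth factor: (1 + 0.035)^25 ≈ 2.363244984; balance ≈ 1,063.4602.
Account B growth factor: e^(0.087·25) = e^2.175 ≈ 8.802185122; balance ≈ 3,960.9833.
Account B is larger by 2,897.5231.

Account B, by $2,897.52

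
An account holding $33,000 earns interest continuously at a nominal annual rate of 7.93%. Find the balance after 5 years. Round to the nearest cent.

A = P·e^(rt) = 33,000·e^(0.0793·5) = 33,000·e^0.3965.
e^0.3965 ≈ 1.486612438, so A ≈ 49,058.2105.

$49,058.21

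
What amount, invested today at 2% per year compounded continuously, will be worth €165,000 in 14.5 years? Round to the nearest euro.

€123,463

P = A·e^(−rt) = 165,000·e^(−0.29).
e^(−0.29) ≈ 0.748263567579, so P ≈ 123,463.4887.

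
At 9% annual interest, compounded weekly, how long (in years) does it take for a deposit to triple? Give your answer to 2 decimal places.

12.22 years

(1 + 0.00173077)^(52t) = 3.
52t = ln 3 / ln(1 + 0.00173077) ≈ 1.0986/0.00172927 ≈ 635.3029.
t ≈ 12.2174.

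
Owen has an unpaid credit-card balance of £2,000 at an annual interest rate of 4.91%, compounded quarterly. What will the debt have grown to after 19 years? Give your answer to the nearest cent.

Growth factor = (1 + 0.012275)^76 ≈ 2.527474933.
A ≈ 2,000 × 2.527474933 ≈ 5,054.9499.

£5,054.95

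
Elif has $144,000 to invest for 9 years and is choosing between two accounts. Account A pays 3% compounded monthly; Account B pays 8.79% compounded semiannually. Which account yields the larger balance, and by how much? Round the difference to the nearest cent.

Account A growth factor: (1 + 0.0025)^108 ≈ 1.30952314756; balance ≈ 188,571.3332.
Account B growth factor: (1 + 0.04395)^18 ≈ 2.16887526187; balance ≈ 312,318.0377.
Account B is larger by 123,746.7045.

Account B, by $123,746.70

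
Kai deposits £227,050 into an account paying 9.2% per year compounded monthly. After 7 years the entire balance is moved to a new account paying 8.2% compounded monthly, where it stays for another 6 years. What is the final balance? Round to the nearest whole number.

£704,185

After 7 years at 9.2%: 227,050 × 1.89941107738 ≈ 431,261.2851.
Then 6 years at 8.2%: 431,261.2851 × 1.63284945229 ≈ 704,184.7532.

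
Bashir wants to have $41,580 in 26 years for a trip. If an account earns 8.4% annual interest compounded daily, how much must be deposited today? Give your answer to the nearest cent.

$4,682.68

Growth factor = (1 + 0.084/365)^9490 ≈ 8.8795308994.
P = 41,580/8.8795308994 ≈ 4,682.6798.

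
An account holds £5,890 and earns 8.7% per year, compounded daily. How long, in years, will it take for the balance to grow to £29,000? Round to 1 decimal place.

We need (1 + 0.000238356)^(365t) = 4.9236, so 365t = ln 4.9236 / ln 1.000238 ≈ 6688.4354.
t ≈ 6688.4354/365 = 18.3245 years.

18.3 years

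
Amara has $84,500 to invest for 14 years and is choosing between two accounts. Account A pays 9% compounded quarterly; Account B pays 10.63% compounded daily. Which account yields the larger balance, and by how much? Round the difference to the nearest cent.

Account B, by $80,412.60

Account A growth factor: (1 + 0.0225)^56 ≈ 3.47652801998; balance ≈ 293,766.6177.
Account B growth factor: (1 + 0.1063/365)^5110 ≈ 4.42815640342; balance ≈ 374,179.2161.
Account B is larger by 80,412.5984.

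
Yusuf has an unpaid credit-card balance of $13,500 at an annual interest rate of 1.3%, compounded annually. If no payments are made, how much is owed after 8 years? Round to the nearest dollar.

$14,970

Annual rate = 1.3% = 0.013; years = 8.
A = 13,500·(1 + 0.013)^8 ≈ 13,500·1.1088570522 ≈ 14,969.5702.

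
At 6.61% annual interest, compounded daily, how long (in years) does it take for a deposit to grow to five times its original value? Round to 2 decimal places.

24.35 years

(1 + 0.000181096)^(365t) = 5.
365t = ln 5 / ln(1 + 0.000181096) ≈ 1.6094/0.000181079 ≈ 8888.0186.
t ≈ 24.3507.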